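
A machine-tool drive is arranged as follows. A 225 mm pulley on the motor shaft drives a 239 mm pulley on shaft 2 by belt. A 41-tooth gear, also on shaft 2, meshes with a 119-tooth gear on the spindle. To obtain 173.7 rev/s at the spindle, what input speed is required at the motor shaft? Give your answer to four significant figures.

Overall ratio R = 1.0622 × 2.9024 = 3.083.
Required input speed = output speed × R = 173.7 × 3.083 = 535.52 rev/s.

535.5 rev/s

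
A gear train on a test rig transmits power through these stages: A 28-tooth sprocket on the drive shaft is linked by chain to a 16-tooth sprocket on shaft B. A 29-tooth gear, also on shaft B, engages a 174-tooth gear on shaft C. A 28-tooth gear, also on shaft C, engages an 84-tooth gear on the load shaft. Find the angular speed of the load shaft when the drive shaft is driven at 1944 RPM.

the drive shaft → shaft B (chain, 16/28): 1944 ÷ 0.57143 = 3402 RPM
shaft B → shaft C (gear mesh, 174/29): 3402 ÷ 6 = 567 RPM
shaft C → the load shaft (gear mesh, 84/28): 567 ÷ 3 = 189 RPM

189 RPM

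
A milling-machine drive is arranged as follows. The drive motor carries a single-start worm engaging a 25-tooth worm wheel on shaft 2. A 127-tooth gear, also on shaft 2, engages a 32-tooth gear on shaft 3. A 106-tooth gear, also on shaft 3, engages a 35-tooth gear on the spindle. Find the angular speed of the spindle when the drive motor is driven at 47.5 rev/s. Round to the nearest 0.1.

22.8 rev/s

worm 25/1 = 25 → 47.5/25 = 1.9 rev/s
gear mesh 32/127 = 0.25197 → 1.9/0.25197 = 7.5406 rev/s
gear mesh 35/106 = 0.33019 → 7.5406/0.33019 = 22.837 rev/s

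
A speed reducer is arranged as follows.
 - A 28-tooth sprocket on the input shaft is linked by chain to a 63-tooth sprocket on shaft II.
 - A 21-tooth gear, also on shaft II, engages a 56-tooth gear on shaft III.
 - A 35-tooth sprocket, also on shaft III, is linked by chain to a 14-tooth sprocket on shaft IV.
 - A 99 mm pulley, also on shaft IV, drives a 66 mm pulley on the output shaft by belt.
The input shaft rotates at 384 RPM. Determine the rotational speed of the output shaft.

Chain: ratio = 63/28 = 2.25, so shaft II turns at 384 / 2.25 = 170.67 RPM.
Gear mesh: ratio = 56/21 = 2.6667, so shaft III turns at 170.67 / 2.6667 = 64 RPM.
Chain: ratio = 14/35 = 0.4, so shaft IV turns at 64 / 0.4 = 160 RPM.
Belt: ratio = 66/99 = 0.66667, so the output shaft turns at 160 / 0.66667 = 240 RPM.

240 RPM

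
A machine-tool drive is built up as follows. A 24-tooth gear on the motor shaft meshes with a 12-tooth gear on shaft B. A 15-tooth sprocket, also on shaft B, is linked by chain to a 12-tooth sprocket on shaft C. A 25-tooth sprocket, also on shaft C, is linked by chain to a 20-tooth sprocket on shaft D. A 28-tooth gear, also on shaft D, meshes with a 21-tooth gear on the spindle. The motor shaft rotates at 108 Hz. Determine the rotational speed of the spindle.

the motor shaft → shaft B (gear mesh, 12/24): 108 ÷ 0.5 = 216 Hz
shaft B → shaft C (chain, 12/15): 216 ÷ 0.8 = 270 Hz
shaft C → shaft D (chain, 20/25): 270 ÷ 0.8 = 337.5 Hz
shaft D → the spindle (gear mesh, 21/28): 337.5 ÷ 0.75 = 450 Hz

450 Hz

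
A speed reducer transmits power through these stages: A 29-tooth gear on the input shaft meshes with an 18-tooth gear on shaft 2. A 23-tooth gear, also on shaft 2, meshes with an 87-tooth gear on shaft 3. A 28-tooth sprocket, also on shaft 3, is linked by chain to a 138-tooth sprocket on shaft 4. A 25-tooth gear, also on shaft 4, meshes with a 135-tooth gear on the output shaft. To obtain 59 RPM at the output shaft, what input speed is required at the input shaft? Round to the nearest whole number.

Overall ratio R = 0.62069 × 3.7826 × 4.9286 × 5.4 = 62.486.
Required input speed = output speed × R = 59 × 62.486 = 3686.7 RPM.

3687 RPM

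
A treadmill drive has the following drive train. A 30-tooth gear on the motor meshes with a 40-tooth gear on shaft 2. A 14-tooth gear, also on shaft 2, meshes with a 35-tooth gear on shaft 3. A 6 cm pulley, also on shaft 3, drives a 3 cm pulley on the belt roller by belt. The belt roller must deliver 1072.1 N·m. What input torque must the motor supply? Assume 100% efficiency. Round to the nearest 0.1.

Overall ratio R = 1.3333 × 2.5 × 0.5 = 1.6667.
Input torque = output torque / R = 1072.1 / 1.6667 = 643.26 N·m.

643.3 N·m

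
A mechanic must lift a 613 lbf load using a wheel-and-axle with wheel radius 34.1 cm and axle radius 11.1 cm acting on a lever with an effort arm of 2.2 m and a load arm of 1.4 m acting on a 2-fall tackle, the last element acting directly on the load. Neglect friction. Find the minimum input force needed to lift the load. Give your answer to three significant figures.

Wheel-and-axle MA = R/r = 34.1/11.1 = 3.0721.
Lever MA = effort arm / load arm = 2.2/1.4 = 1.5714.
Block-and-tackle MA = number of supporting rope parts = 2.
Combined ideal MA = 3.0721 × 1.5714 × 2 = 9.6551.
Effort = load / MA = 613 / 9.6551 = 63.49 lbf.

63.5 lbf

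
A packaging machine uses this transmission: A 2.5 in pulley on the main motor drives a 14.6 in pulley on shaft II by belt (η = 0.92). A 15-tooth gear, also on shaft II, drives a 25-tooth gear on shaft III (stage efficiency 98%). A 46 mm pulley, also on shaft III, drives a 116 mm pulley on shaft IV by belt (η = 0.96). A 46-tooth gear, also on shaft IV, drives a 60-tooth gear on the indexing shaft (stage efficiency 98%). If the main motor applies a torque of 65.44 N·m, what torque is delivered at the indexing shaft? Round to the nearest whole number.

Belt: ratio = 14.6/2.5 = 5.84; torque at shaft II = 65.44 × 5.84 × 0.92 = 351.6 N·m.
Gear mesh: ratio = 25/15 = 1.6667; torque at shaft III = 351.6 × 1.6667 × 0.98 = 574.27 N·m.
Belt: ratio = 116/46 = 2.5217; torque at shaft IV = 574.27 × 2.5217 × 0.96 = 1390.2 N·m.
Gear mesh: ratio = 60/46 = 1.3043; torque at the indexing shaft = 1390.2 × 1.3043 × 0.98 = 1777.1 N·m.

1777 N·m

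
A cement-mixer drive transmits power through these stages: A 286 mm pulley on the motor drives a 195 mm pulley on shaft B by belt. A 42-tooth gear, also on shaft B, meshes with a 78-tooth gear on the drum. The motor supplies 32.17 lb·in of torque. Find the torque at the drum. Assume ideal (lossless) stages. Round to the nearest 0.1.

40.7 lb·in

belt 195/286 = 0.68182 → τ = 32.17·0.68182 = 21.934 lb·in
gear mesh 78/42 = 1.8571 → τ = 21.934·1.8571 = 40.735 lb·in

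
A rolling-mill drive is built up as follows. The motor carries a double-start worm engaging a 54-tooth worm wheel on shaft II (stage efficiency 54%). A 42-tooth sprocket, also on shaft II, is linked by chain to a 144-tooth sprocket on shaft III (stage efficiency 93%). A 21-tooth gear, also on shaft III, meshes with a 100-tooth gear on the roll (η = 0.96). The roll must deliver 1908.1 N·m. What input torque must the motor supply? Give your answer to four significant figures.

Overall ratio R = 27 × 3.4286 × 4.7619 = 440.82; overall efficiency η = 0.54 × 0.93 × 0.96 = 0.4821.
Input torque = output torque / (R × η) = 1908.1 / (440.82 × 0.4821) = 8.9783 N·m.

8.978 N·m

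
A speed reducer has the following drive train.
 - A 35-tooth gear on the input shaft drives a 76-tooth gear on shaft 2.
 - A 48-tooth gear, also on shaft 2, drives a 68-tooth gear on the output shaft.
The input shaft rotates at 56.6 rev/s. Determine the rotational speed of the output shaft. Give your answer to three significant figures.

18.4 rev/s

gear mesh 76/35 = 2.1714 → 56.6/2.1714 = 26.066 rev/s
gear mesh 68/48 = 1.4167 → 26.066/1.4167 = 18.399 rev/s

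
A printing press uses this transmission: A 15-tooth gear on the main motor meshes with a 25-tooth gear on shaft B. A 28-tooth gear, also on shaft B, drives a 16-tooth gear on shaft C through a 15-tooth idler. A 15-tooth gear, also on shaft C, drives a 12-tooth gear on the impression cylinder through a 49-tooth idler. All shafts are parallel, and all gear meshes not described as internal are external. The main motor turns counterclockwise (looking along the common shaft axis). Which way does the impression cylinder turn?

the main motor → shaft B: external mesh, 1 reversal → CW.
shaft B → shaft C: driver → idler → driven is 2 external meshes, 2 reversals → CW.
shaft C → the impression cylinder: driver → idler → driven is 2 external meshes, 2 reversals → CW.
5 reversals in total — an odd number — so the impression cylinder turns opposite to the main motor.

clockwise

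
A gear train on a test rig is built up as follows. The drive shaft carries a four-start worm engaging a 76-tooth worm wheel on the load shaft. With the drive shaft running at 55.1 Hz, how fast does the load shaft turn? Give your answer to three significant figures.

Worm: ratio = 76/4 = 19, so the load shaft turns at 55.1 / 19 = 2.9 Hz.

2.90 Hz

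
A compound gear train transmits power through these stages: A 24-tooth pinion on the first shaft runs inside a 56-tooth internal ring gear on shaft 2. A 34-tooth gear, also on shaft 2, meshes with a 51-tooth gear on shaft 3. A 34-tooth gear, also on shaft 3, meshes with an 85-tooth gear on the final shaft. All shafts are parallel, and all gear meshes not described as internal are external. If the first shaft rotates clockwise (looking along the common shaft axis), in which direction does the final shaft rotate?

clockwise

the first shaft → shaft 2: internal mesh, same direction → CW.
shaft 2 → shaft 3: external mesh, 1 reversal → CCW.
shaft 3 → the final shaft: external mesh, 1 reversal → CW.
2 reversals in total — an even number — so the final shaft turns the same way as the first shaft.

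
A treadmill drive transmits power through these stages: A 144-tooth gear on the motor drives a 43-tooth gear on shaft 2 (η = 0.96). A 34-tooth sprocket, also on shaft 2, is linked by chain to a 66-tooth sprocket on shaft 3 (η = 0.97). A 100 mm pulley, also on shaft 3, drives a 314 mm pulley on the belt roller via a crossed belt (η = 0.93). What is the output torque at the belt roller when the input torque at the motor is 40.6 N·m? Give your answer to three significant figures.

Gear mesh: ratio = 43/144 = 0.29861; torque at shaft 2 = 40.6 × 0.29861 × 0.96 = 11.639 N·m.
Chain: ratio = 66/34 = 1.9412; torque at shaft 3 = 11.639 × 1.9412 × 0.97 = 21.915 N·m.
Belt: ratio = 314/100 = 3.14; torque at the belt roller = 21.915 × 3.14 × 0.93 = 63.996 N·m.

64.0 N·m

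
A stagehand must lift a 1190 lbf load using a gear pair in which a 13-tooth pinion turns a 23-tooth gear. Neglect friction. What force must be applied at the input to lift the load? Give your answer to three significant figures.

673 lbf

Gear pair MA = 23/13 = 1.7692.
Effort = load / MA = 1190 / 1.7692 = 672.61 lbf.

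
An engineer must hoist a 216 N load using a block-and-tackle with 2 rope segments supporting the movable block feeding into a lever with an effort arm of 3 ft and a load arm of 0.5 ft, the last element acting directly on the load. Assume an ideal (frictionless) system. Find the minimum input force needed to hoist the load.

18 N

Block-and-tackle MA = number of supporting rope parts = 2.
Lever MA = effort arm / load arm = 3/0.5 = 6.
Combined ideal MA = 2 × 6 = 12.
Effort = load / MA = 216 / 12 = 18 N.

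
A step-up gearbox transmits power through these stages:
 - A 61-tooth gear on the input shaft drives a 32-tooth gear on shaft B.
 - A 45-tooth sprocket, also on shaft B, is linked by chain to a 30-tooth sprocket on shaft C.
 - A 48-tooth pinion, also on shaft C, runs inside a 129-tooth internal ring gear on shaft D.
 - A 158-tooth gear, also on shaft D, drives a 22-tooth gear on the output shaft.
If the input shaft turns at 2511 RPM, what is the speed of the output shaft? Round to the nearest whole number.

gear mesh 32/61 = 0.52459 → 2511/0.52459 = 4786.6 RPM
chain 30/45 = 0.66667 → 4786.6/0.66667 = 7179.9 RPM
internal gear 129/48 = 2.6875 → 7179.9/2.6875 = 2671.6 RPM
gear mesh 22/158 = 0.13924 → 2671.6/0.13924 = 19187 RPM

19187 RPM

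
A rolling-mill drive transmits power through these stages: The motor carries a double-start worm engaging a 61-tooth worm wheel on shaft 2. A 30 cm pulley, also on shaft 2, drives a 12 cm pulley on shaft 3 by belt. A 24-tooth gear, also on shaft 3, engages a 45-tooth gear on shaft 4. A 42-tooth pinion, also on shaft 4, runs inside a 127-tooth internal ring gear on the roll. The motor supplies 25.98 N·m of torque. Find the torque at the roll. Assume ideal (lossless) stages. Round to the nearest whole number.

worm 61/2 = 30.5 → τ = 25.98·30.5 = 792.39 N·m
belt 12/30 = 0.4 → τ = 792.39·0.4 = 316.96 N·m
gear mesh 45/24 = 1.875 → τ = 316.96·1.875 = 594.29 N·m
internal gear 127/42 = 3.0238 → τ = 594.29·3.0238 = 1797 N·m

1797 N·m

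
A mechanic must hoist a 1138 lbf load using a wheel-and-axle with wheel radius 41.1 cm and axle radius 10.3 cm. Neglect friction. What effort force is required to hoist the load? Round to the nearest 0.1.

285.2 lbf

Wheel-and-axle MA = R/r = 41.1/10.3 = 3.9903.
Effort = load / MA = 1138 / 3.9903 = 285.19 lbf.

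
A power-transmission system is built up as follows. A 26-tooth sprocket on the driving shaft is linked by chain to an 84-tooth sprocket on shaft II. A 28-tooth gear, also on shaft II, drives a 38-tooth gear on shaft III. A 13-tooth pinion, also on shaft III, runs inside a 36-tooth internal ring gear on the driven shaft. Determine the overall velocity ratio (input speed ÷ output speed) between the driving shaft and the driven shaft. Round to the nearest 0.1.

12.1

Each stage contributes driven/driver: chain 84/26 = 3.2308, gear mesh 38/28 = 1.3571, internal gear 36/13 = 2.7692.
Overall: 3.2308 × 1.3571 × 2.7692 = 12.142.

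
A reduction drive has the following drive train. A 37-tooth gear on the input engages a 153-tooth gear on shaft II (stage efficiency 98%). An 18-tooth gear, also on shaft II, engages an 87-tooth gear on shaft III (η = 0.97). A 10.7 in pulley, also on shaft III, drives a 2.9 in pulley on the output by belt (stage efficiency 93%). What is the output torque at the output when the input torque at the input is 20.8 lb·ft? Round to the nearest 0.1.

99.6 lb·ft

After the gear mesh (153/37): 20.8 × 4.1351 × 0.98 = 84.291 lb·ft
After the gear mesh (87/18): 84.291 × 4.8333 × 0.97 = 395.18 lb·ft
After the belt (2.9/10.7): 395.18 × 0.27103 × 0.93 = 99.608 lb·ft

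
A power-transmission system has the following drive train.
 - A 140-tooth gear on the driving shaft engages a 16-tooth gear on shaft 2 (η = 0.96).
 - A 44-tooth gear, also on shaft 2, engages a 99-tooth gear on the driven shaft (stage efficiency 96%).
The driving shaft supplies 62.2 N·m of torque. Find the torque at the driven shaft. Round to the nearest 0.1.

After the gear mesh (16/140): 62.2 × 0.11429 × 0.96 = 6.8242 N·m
After the gear mesh (99/44): 6.8242 × 2.25 × 0.96 = 14.74 N·m

14.7 N·m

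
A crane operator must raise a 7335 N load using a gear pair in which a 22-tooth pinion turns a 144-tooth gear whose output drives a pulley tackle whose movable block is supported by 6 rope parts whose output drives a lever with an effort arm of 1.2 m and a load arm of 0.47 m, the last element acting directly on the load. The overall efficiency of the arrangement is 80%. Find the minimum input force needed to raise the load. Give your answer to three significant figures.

Gear pair MA = 144/22 = 6.5455.
Block-and-tackle MA = number of supporting rope parts = 6.
Lever MA = effort arm / load arm = 1.2/0.47 = 2.5532.
Combined ideal MA = 6.5455 × 6 × 2.5532 = 100.27.
Actual MA = 100.27 × 0.80 = 80.217.
Effort = load / actual MA = 7335 / 80.217 = 91.44 N.

91.4 N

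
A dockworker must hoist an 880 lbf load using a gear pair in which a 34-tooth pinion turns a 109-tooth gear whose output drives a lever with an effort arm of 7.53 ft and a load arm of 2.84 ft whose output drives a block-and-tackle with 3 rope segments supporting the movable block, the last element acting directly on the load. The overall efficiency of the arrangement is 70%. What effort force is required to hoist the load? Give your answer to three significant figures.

49.3 lbf

Gear pair MA = 109/34 = 3.2059.
Lever MA = effort arm / load arm = 7.53/2.84 = 2.6514.
Block-and-tackle MA = number of supporting rope parts = 3.
Combined ideal MA = 3.2059 × 2.6514 × 3 = 25.5.
Actual MA = 25.5 × 0.70 = 17.85.
Effort = load / actual MA = 880 / 17.85 = 49.299 lbf.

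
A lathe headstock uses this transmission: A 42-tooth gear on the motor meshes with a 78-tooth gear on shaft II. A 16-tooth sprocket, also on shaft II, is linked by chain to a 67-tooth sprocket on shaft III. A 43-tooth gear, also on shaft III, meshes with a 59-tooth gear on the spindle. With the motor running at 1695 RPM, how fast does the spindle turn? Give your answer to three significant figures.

159 RPM

Gear mesh: ratio = 78/42 = 1.8571, so shaft II turns at 1695 / 1.8571 = 912.69 RPM.
Chain: ratio = 67/16 = 4.1875, so shaft III turns at 912.69 / 4.1875 = 217.96 RPM.
Gear mesh: ratio = 59/43 = 1.3721, so the spindle turns at 217.96 / 1.3721 = 158.85 RPM.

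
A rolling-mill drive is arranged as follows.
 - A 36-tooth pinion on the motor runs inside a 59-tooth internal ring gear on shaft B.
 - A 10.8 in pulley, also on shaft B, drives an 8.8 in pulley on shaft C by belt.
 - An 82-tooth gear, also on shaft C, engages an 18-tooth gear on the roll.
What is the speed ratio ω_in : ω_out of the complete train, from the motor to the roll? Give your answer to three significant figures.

0.293

Each stage contributes driven/driver: internal gear 59/36 = 1.6389, belt 8.8/10.8 = 0.81481, gear mesh 18/82 = 0.21951.
Overall: 1.6389 × 0.81481 × 0.21951 = 0.29313.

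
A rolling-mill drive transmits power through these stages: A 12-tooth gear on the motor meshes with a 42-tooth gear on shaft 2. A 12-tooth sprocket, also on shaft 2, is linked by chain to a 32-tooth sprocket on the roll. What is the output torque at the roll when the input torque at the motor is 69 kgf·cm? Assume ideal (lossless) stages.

644 kgf·cm

gear mesh 42/12 = 3.5 → τ = 69·3.5 = 241.5 kgf·cm
chain 32/12 = 2.6667 → τ = 241.5·2.6667 = 644 kgf·cm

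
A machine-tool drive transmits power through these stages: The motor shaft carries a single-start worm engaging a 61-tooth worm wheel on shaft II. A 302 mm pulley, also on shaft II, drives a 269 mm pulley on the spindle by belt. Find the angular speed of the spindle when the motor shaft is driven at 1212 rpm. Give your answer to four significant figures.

22.31 rpm

Worm: ratio = 61/1 = 61, so shaft II turns at 1212 / 61 = 19.869 rpm.
Belt: ratio = 269/302 = 0.89073, so the spindle turns at 19.869 / 0.89073 = 22.306 rpm.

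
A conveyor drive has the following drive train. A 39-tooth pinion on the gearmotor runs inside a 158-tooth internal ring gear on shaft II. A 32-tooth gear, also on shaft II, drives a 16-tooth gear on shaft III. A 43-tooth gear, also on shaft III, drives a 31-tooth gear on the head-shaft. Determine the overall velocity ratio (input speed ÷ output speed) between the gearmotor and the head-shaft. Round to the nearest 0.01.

Each stage contributes driven/driver: internal gear 158/39 = 4.0513, gear mesh 16/32 = 0.5, gear mesh 31/43 = 0.72093.
Overall: 4.0513 × 0.5 × 0.72093 = 1.4603.

1.46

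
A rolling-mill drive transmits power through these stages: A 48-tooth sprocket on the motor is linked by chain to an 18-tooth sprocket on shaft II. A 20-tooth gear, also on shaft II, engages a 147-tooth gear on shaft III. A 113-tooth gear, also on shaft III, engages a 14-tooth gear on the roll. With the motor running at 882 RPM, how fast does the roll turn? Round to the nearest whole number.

2583 RPM

the motor → shaft II (chain, 18/48): 882 ÷ 0.375 = 2352 RPM
shaft II → shaft III (gear mesh, 147/20): 2352 ÷ 7.35 = 320 RPM
shaft III → the roll (gear mesh, 14/113): 320 ÷ 0.12389 = 2582.9 RPM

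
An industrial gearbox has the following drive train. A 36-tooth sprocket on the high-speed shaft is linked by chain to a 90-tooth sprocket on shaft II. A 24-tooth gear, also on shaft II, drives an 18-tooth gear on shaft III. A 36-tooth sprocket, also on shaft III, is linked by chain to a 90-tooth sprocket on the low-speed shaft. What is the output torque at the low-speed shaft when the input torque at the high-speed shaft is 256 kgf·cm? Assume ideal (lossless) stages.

1200 kgf·cm

chain 90/36 = 2.5 → τ = 256·2.5 = 640 kgf·cm
gear mesh 18/24 = 0.75 → τ = 640·0.75 = 480 kgf·cm
chain 90/36 = 2.5 → τ = 480·2.5 = 1200 kgf·cm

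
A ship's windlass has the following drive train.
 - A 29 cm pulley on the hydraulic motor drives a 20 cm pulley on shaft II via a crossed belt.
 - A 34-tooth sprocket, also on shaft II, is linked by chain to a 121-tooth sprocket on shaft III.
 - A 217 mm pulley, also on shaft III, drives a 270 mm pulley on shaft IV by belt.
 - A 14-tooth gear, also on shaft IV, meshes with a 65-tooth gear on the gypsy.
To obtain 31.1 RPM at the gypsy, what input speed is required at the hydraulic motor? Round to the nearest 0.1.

Overall ratio R = 0.68966 × 3.5588 × 1.2442 × 4.6429 = 14.178.
Required input speed = output speed × R = 31.1 × 14.178 = 440.95 RPM.

440.9 RPM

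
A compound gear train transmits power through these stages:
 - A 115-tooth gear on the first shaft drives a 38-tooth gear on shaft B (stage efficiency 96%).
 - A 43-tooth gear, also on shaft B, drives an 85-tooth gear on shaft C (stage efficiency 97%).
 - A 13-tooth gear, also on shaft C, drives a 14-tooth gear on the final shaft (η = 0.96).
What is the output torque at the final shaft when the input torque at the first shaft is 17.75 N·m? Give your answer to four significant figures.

gear mesh 38/115 = 0.33043 → τ = 17.75·0.33043·0.96 = 5.6306 N·m
gear mesh 85/43 = 1.9767 → τ = 5.6306·1.9767·0.97 = 10.796 N·m
gear mesh 14/13 = 1.0769 → τ = 10.796·1.0769·0.96 = 11.162 N·m

11.16 N·m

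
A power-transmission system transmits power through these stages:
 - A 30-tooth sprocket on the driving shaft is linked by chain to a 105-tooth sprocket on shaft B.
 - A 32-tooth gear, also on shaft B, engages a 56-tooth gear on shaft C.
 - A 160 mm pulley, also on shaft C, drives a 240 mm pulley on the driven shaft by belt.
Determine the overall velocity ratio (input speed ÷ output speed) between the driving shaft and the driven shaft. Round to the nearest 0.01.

Each stage contributes driven/driver: chain 105/30 = 3.5, gear mesh 56/32 = 1.75, belt 240/160 = 1.5.
Overall: 3.5 × 1.75 × 1.5 = 9.1875.

9.19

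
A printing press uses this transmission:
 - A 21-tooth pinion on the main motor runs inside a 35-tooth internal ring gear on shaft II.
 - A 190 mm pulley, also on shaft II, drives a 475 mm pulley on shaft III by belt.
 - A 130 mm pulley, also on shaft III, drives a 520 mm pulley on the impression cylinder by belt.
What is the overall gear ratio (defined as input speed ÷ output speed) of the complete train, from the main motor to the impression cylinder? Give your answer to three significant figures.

Each stage contributes driven/driver: internal gear 35/21 = 1.6667, belt 475/190 = 2.5, belt 520/130 = 4.
Overall: 1.6667 × 2.5 × 4 = 16.667.

16.7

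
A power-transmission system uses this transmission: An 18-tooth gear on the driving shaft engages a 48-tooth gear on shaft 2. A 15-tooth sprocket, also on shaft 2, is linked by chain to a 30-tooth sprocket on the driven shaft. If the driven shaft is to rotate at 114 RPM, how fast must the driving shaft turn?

608 RPM

Overall ratio R = 2.6667 × 2 = 5.3333.
Required input speed = output speed × R = 114 × 5.3333 = 608 RPM.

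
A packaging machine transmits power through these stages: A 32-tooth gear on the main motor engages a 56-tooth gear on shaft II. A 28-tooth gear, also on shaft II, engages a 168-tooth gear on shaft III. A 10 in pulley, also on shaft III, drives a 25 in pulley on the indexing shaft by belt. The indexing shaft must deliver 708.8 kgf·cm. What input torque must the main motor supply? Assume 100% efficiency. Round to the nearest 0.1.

Overall ratio R = 1.75 × 6 × 2.5 = 26.25.
Input torque = output torque / R = 708.8 / 26.25 = 27.002 kgf·cm.

27.0 kgf·cm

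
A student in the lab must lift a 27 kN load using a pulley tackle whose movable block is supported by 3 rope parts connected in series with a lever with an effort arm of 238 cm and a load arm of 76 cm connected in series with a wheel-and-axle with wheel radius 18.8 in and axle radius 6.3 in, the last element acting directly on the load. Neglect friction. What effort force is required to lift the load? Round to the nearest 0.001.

Block-and-tackle MA = number of supporting rope parts = 3.
Lever MA = effort arm / load arm = 238/76 = 3.1316.
Wheel-and-axle MA = R/r = 18.8/6.3 = 2.9841.
Combined ideal MA = 3 × 3.1316 × 2.9841 = 28.035.
Effort = load / MA = 27 / 28.035 = 0.96308 kN.

0.963 kN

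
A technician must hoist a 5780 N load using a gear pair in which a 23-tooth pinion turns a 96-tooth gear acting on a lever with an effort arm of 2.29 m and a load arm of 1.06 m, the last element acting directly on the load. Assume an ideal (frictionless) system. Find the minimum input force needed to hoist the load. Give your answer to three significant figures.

Gear pair MA = 96/23 = 4.1739.
Lever MA = effort arm / load arm = 2.29/1.06 = 2.1604.
Combined ideal MA = 4.1739 × 2.1604 = 9.0172.
Effort = load / MA = 5780 / 9.0172 = 641 N.

641 N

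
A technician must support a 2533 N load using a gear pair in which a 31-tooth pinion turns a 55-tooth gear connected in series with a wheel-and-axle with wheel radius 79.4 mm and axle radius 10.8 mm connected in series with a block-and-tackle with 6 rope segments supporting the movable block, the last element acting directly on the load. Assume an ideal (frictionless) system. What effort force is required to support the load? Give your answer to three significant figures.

Gear pair MA = 55/31 = 1.7742.
Wheel-and-axle MA = R/r = 79.4/10.8 = 7.3519.
Block-and-tackle MA = number of supporting rope parts = 6.
Combined ideal MA = 1.7742 × 7.3519 × 6 = 78.262.
Effort = load / MA = 2533 / 78.262 = 32.366 N.

32.4 N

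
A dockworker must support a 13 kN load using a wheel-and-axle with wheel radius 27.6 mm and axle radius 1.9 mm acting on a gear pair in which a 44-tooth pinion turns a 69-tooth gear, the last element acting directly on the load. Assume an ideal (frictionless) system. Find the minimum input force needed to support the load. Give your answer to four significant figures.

Wheel-and-axle MA = R/r = 27.6/1.9 = 14.526.
Gear pair MA = 69/44 = 1.5682.
Combined ideal MA = 14.526 × 1.5682 = 22.78.
Effort = load / MA = 13 / 22.78 = 0.57068 kN.

0.5707 kN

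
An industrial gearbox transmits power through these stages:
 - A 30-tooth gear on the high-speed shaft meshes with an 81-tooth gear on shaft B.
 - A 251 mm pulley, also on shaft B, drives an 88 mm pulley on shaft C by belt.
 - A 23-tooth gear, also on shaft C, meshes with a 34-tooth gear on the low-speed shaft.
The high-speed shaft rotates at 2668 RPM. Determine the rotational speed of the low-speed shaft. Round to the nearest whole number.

gear mesh 81/30 = 2.7 → 2668/2.7 = 988.15 RPM
belt 88/251 = 0.3506 → 988.15/0.3506 = 2818.5 RPM
gear mesh 34/23 = 1.4783 → 2818.5/1.4783 = 1906.6 RPM

1907 RPM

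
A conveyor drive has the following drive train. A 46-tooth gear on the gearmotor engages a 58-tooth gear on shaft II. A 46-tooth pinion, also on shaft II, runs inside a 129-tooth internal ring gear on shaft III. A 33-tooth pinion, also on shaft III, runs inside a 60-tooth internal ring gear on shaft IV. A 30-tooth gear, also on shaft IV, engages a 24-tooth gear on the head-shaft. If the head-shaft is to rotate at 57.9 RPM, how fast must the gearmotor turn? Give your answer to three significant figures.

298 RPM

Overall ratio R = 1.2609 × 2.8043 × 1.8182 × 0.8 = 5.1432.
Required input speed = output speed × R = 57.9 × 5.1432 = 297.79 RPM.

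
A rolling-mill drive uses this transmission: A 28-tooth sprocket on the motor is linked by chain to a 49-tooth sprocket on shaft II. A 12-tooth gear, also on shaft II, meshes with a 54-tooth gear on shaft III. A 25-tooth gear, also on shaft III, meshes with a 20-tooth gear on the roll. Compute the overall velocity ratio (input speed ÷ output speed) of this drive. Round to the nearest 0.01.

Each stage contributes driven/driver: chain 49/28 = 1.75, gear mesh 54/12 = 4.5, gear mesh 20/25 = 0.8.
Overall: 1.75 × 4.5 × 0.8 = 6.3.

6.30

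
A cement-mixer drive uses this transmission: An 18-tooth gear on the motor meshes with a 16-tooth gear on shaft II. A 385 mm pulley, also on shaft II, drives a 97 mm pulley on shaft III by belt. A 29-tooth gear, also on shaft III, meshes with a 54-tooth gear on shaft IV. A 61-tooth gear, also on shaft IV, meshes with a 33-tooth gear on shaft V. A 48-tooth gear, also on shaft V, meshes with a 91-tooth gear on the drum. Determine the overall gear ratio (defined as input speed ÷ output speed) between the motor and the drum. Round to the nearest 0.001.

0.428

Each stage contributes driven/driver: gear mesh 16/18 = 0.88889, belt 97/385 = 0.25195, gear mesh 54/29 = 1.8621, gear mesh 33/61 = 0.54098, gear mesh 91/48 = 1.8958.
Overall: 0.88889 × 0.25195 × 1.8621 × 0.54098 × 1.8958 = 0.4277.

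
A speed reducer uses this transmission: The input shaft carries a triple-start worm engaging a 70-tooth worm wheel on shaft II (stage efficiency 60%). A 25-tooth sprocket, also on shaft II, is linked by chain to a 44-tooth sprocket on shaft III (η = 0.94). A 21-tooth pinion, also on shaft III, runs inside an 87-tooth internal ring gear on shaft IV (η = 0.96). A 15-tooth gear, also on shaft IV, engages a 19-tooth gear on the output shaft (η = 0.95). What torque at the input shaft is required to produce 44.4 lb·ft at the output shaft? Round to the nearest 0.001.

Overall ratio R = 23.333 × 1.76 × 4.1429 × 1.2667 = 215.5; overall efficiency η = 0.60 × 0.94 × 0.96 × 0.95 = 0.5144.
Input torque = output torque / (R × η) = 44.4 / (215.5 × 0.5144) = 0.40055 lb·ft.

0.401 lb·ft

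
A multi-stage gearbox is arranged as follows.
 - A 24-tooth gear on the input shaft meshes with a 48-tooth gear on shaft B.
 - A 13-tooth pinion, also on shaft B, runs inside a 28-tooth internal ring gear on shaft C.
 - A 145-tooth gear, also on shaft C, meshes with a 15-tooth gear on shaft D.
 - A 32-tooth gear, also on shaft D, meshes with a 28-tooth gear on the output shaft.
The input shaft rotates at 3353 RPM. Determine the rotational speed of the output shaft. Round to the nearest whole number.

the input shaft → shaft B (gear mesh, 48/24): 3353 ÷ 2 = 1676.5 RPM
shaft B → shaft C (internal gear, 28/13): 1676.5 ÷ 2.1538 = 778.38 RPM
shaft C → shaft D (gear mesh, 15/145): 778.38 ÷ 0.10345 = 7524.3 RPM
shaft D → the output shaft (gear mesh, 28/32): 7524.3 ÷ 0.875 = 8599.2 RPM

8599 RPM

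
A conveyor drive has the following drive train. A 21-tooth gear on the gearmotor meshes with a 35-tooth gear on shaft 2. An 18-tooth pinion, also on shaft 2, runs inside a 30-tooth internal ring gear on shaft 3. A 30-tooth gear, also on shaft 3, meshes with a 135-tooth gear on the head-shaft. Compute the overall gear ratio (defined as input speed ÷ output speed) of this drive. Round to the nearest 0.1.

Each stage contributes driven/driver: gear mesh 35/21 = 1.6667, internal gear 30/18 = 1.6667, gear mesh 135/30 = 4.5.
Overall: 1.6667 × 1.6667 × 4.5 = 12.5.

12.5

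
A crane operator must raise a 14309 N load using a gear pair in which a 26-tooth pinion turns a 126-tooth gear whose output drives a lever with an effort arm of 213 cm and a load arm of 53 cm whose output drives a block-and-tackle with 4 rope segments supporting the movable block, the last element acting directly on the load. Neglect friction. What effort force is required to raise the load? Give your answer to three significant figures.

184 N

Gear pair MA = 126/26 = 4.8462.
Lever MA = effort arm / load arm = 213/53 = 4.0189.
Block-and-tackle MA = number of supporting rope parts = 4.
Combined ideal MA = 4.8462 × 4.0189 × 4 = 77.904.
Effort = load / MA = 14309 / 77.904 = 183.67 N.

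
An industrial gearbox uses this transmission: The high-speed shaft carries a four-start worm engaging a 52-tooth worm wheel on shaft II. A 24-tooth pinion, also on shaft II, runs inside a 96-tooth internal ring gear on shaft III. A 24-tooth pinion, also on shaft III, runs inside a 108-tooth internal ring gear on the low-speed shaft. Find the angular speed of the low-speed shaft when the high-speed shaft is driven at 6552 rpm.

28 rpm

Worm: ratio = 52/4 = 13, so shaft II turns at 6552 / 13 = 504 rpm.
Internal gear: ratio = 96/24 = 4, so shaft III turns at 504 / 4 = 126 rpm.
Internal gear: ratio = 108/24 = 4.5, so the low-speed shaft turns at 126 / 4.5 = 28 rpm.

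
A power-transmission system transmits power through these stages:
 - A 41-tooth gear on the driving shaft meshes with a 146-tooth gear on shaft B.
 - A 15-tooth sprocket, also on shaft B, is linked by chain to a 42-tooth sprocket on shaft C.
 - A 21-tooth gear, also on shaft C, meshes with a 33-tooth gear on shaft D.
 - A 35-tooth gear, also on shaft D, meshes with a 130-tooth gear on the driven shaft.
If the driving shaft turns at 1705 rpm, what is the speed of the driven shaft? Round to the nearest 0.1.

29.3 rpm

Gear mesh: ratio = 146/41 = 3.561, so shaft B turns at 1705 / 3.561 = 478.8 rpm.
Chain: ratio = 42/15 = 2.8, so shaft C turns at 478.8 / 2.8 = 171 rpm.
Gear mesh: ratio = 33/21 = 1.5714, so shaft D turns at 171 / 1.5714 = 108.82 rpm.
Gear mesh: ratio = 130/35 = 3.7143, so the driven shaft turns at 108.82 / 3.7143 = 29.297 rpm.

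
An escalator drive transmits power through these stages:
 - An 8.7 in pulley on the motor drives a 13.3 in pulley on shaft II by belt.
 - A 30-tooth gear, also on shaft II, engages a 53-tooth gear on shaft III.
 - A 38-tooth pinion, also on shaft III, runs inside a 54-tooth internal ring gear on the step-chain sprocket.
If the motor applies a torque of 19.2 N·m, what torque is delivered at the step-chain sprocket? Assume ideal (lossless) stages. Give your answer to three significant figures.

belt 13.3/8.7 = 1.5287 → τ = 19.2·1.5287 = 29.352 N·m
gear mesh 53/30 = 1.7667 → τ = 29.352·1.7667 = 51.855 N·m
internal gear 54/38 = 1.4211 → τ = 51.855·1.4211 = 73.688 N·m

73.7 N·m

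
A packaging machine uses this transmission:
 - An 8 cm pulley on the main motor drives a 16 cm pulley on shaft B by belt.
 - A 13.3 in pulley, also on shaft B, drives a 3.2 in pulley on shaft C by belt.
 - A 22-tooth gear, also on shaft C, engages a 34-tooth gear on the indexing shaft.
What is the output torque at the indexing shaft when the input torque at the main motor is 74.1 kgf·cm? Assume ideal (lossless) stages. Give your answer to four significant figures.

Belt: ratio = 16/8 = 2; torque at shaft B = 74.1 × 2 = 148.2 kgf·cm.
Belt: ratio = 3.2/13.3 = 0.2406; torque at shaft C = 148.2 × 0.2406 = 35.657 kgf·cm.
Gear mesh: ratio = 34/22 = 1.5455; torque at the indexing shaft = 35.657 × 1.5455 = 55.106 kgf·cm.

55.11 kgf·cm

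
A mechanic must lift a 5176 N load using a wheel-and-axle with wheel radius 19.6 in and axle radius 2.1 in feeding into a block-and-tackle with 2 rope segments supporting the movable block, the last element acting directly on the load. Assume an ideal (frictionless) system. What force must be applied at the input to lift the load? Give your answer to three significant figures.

277 N

Wheel-and-axle MA = R/r = 19.6/2.1 = 9.3333.
Block-and-tackle MA = number of supporting rope parts = 2.
Combined ideal MA = 9.3333 × 2 = 18.667.
Effort = load / MA = 5176 / 18.667 = 277.29 N.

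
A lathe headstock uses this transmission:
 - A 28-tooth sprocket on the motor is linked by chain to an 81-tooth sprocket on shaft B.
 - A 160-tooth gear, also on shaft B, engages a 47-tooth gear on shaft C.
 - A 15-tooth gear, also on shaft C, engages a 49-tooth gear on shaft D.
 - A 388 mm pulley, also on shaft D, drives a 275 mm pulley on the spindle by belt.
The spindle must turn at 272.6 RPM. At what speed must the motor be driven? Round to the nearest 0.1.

536.3 RPM

Overall ratio R = 2.8929 × 0.29375 × 3.2667 × 0.70876 = 1.9675.
Required input speed = output speed × R = 272.6 × 1.9675 = 536.34 RPM.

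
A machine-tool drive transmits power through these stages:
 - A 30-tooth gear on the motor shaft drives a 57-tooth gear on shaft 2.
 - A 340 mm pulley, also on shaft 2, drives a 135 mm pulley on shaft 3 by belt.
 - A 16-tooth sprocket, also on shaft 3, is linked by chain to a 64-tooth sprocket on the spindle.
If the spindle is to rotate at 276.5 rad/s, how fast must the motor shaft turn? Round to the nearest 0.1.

834.4 rad/s

Overall ratio R = 1.9 × 0.39706 × 4 = 3.0176.
Required input speed = output speed × R = 276.5 × 3.0176 = 834.38 rad/s.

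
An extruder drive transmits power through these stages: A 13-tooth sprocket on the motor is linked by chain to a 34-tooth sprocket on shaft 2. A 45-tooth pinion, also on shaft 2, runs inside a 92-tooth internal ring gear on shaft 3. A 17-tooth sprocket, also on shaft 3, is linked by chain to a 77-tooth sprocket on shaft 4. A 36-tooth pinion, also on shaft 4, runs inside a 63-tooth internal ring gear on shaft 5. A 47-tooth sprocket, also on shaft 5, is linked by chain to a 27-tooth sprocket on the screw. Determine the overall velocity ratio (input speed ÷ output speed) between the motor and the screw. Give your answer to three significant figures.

24.3

Each stage contributes driven/driver: chain 34/13 = 2.6154, internal gear 92/45 = 2.0444, chain 77/17 = 4.5294, internal gear 63/36 = 1.75, chain 27/47 = 0.57447.
Overall: 2.6154 × 2.0444 × 4.5294 × 1.75 × 0.57447 = 24.348.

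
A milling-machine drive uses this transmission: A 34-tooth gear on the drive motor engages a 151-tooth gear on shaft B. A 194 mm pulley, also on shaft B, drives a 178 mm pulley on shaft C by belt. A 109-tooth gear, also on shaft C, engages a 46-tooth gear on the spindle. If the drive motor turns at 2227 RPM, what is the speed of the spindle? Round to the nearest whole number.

1295 RPM

gear mesh 151/34 = 4.4412 → 2227/4.4412 = 501.44 RPM
belt 178/194 = 0.91753 → 501.44/0.91753 = 546.52 RPM
gear mesh 46/109 = 0.42202 → 546.52/0.42202 = 1295 RPM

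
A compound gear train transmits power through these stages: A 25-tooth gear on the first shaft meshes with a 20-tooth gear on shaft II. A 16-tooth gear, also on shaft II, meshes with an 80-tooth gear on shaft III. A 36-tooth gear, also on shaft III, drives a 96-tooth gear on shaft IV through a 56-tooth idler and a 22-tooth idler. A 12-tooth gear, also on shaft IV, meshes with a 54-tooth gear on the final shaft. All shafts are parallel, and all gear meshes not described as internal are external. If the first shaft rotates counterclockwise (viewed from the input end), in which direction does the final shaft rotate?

counterclockwise

the first shaft → shaft II: external mesh, 1 reversal → CW.
shaft II → shaft III: external mesh, 1 reversal → CCW.
shaft III → shaft IV: driver → idler → idler → driven is 3 external meshes, 3 reversals → CW.
shaft IV → the final shaft: external mesh, 1 reversal → CCW.
6 reversals in total — an even number — so the final shaft turns the same way as the first shaft.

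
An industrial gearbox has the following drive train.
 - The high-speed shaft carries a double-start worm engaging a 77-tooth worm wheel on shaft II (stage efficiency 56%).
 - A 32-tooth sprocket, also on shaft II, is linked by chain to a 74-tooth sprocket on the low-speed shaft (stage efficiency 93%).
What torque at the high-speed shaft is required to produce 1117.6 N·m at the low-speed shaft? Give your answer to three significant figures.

24.1 N·m

Overall ratio R = 38.5 × 2.3125 = 89.031; overall efficiency η = 0.56 × 0.93 = 0.5208.
Input torque = output torque / (R × η) = 1117.6 / (89.031 × 0.5208) = 24.103 N·m.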